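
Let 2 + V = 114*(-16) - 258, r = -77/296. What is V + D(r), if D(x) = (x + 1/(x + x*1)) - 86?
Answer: -49508377/22792 ≈ -2172.2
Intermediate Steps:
r = -77/296 (r = -77*1/296 = -77/296 ≈ -0.26014)
D(x) = -86 + x + 1/(2*x) (D(x) = (x + 1/(x + x)) - 86 = (x + 1/(2*x)) - 86 = -86 + x + 1/(2*x))
V = -2084 (V = -2 + (114*(-16) - 258) = -2 + (-1824 - 258) = -2 - 2082 = -2084)
V + D(r) = -2084 + (-86 - 77/296 + 1/(2*(-77/296))) = -2084 + (-86 - 77/296 + (½)*(-296/77)) = -2084 + (-86 - 77/296 - 148/77) = -2084 - 2009849/22792 = -49508377/22792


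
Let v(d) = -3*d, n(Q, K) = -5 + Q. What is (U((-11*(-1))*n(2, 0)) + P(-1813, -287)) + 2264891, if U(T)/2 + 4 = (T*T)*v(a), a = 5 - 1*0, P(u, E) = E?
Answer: 2231926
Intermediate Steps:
a = 5 (a = 5 + 0 = 5)
U(T) = -8 - 30*T² (U(T) = -8 + 2*((T*T)*(-3*5)) = -8 + 2*(T²*(-15)) = -8 + 2*(-15*T²) = -8 - 30*T²)
(U((-11*(-1))*n(2, 0)) + P(-1813, -287)) + 2264891 = ((-8 - 30*121*(-5 + 2)²) - 287) + 2264891 = ((-8 - 30*(11*(-3))²) - 287) + 2264891 = ((-8 - 30*(-33)²) - 287) + 2264891 = ((-8 - 30*1089) - 287) + 2264891 = ((-8 - 32670) - 287) + 2264891 = (-32678 - 287) + 2264891 = -32965 + 2264891 = 2231926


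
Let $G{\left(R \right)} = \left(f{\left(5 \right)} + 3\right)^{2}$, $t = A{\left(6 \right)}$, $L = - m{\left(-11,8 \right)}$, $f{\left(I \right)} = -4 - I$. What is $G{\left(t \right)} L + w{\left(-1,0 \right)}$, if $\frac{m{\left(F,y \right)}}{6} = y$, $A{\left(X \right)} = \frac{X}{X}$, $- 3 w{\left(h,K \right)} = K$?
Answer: $-1728$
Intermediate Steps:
$w{\left(h,K \right)} = - \frac{K}{3}$
$A{\left(X \right)} = 1$
$m{\left(F,y \right)} = 6 y$
$L = -48$ ($L = - 6 \cdot 8 = \left(-1\right) 48 = -48$)
$t = 1$
$G{\left(R \right)} = 36$ ($G{\left(R \right)} = \left(\left(-4 - 5\right) + 3\right)^{2} = \left(-9 + 3\right)^{2} = \left(-6\right)^{2} = 36$)
$G{\left(t \right)} L + w{\left(-1,0 \right)} = 36 \left(-48\right) - 0 = -1728 + 0 = -1728$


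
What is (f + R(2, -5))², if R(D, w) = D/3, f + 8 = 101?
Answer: 78961/9 ≈ 8773.4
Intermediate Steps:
f = 93 (f = -8 + 101 = 93)
R(D, w) = D/3 (R(D, w) = D*(⅓) = D/3)
(f + R(2, -5))² = (93 + (⅓)*2)² = (93 + ⅔)² = (281/3)² = 78961/9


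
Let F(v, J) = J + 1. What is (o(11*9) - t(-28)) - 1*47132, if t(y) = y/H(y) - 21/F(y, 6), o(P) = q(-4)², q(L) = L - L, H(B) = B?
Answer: -47130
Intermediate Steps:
q(L) = 0
o(P) = 0 (o(P) = 0² = 0)
F(v, J) = 1 + J
t(y) = -2 (t(y) = y/y - 21/(1 + 6) = 1 - 21/7 = 1 - 21*⅐ = 1 - 3 = -2)
(o(11*9) - t(-28)) - 1*47132 = (0 - 1*(-2)) - 1*47132 = (0 + 2) - 47132 = 2 - 47132 = -47130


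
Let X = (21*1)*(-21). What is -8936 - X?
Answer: -8495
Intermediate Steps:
X = -441 (X = 21*(-21) = -441)
-8936 - X = -8936 - 1*(-441) = -8936 + 441 = -8495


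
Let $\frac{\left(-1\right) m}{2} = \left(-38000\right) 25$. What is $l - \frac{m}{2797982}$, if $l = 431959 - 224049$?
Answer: $\frac{290863268810}{1398991} \approx 2.0791 \cdot 10^{5}$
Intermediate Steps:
$m = 1900000$ ($m = - 2 \left(\left(-38000\right) 25\right) = \left(-2\right) \left(-950000\right) = 1900000$)
$l = 207910$ ($l = 431959 - 224049 = 207910$)
$l - \frac{m}{2797982} = 207910 - \frac{1900000}{2797982} = 207910 - 1900000 \cdot \frac{1}{2797982} = 207910 - \frac{950000}{1398991} = \frac{290863268810}{1398991}$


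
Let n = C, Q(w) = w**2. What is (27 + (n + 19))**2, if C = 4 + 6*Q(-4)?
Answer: 21316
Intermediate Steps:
C = 100 (C = 4 + 6*(-4)**2 = 4 + 6*16 = 4 + 96 = 100)
n = 100
(27 + (n + 19))**2 = (27 + (100 + 19))**2 = (27 + 119)**2 = 146**2 = 21316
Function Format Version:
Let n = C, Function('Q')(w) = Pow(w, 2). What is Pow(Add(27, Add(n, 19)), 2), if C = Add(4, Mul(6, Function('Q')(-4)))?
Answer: 21316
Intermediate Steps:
C = 100 (C = Add(4, Mul(6, Pow(-4, 2))) = Add(4, Mul(6, 16)) = Add(4, 96) = 100)
n = 100
Pow(Add(27, Add(n, 19)), 2) = Pow(Add(27, Add(100, 19)), 2) = Pow(Add(27, 119), 2) = Pow(146, 2) = 21316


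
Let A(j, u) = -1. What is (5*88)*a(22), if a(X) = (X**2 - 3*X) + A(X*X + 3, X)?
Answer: 183480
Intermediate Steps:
a(X) = -1 + X**2 - 3*X (a(X) = (X**2 - 3*X) - 1 = -1 + X**2 - 3*X)
(5*88)*a(22) = (5*88)*(-1 + 22**2 - 3*22) = 440*(-1 + 484 - 66) = 440*417 = 183480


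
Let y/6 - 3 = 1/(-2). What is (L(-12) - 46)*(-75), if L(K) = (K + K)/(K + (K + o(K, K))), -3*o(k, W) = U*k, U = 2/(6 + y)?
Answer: 209175/62 ≈ 3373.8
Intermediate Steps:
y = 15 (y = 18 + 6/(-2) = 18 + 6*(-½) = 18 - 3 = 15)
U = 2/21 (U = 2/(6 + 15) = 2/21 ≈ 0.095238)
o(k, W) = -2*k/63
L(K) = 63/62 (L(K) = (K + K)/(K + (K - 2*K/63)) = (2*K)/(K + 61*K/63) = (2*K)/((124*K/63)) = (2*K)*(63/(124*K)) = 63/62)
(L(-12) - 46)*(-75) = (63/62 - 46)*(-75) = -2789/62*(-75) = 209175/62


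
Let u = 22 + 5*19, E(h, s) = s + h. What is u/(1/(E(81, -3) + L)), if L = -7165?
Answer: -829179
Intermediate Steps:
E(h, s) = h + s
u = 117 (u = 22 + 95 = 117)
u/(1/(E(81, -3) + L)) = 117/(1/((81 - 3) - 7165)) = 117/(1/(78 - 7165)) = 117/(1/(-7087)) = 117/(-1/7087) = 117*(-7087) = -829179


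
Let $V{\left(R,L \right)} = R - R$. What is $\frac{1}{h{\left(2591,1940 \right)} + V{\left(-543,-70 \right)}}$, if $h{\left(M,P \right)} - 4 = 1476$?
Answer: $\frac{1}{1480} \approx 0.00067568$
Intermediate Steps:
$h{\left(M,P \right)} = 1480$ ($h{\left(M,P \right)} = 4 + 1476 = 1480$)
$V{\left(R,L \right)} = 0$
$\frac{1}{h{\left(2591,1940 \right)} + V{\left(-543,-70 \right)}} = \frac{1}{1480 + 0} = \frac{1}{1480}$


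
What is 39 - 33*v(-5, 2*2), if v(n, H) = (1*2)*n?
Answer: 369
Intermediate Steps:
v(n, H) = 2*n
39 - 33*v(-5, 2*2) = 39 - 66*(-5) = 39 - 33*(-10) = 39 + 330 = 369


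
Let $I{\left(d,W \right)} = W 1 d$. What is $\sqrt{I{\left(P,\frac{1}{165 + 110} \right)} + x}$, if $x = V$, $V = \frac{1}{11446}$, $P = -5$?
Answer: $\frac{i \sqrt{7170976230}}{629530} \approx 0.13452 i$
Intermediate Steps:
$V = \frac{1}{11446} \approx 8.7367 \cdot 10^{-5}$
$I{\left(d,W \right)} = W d$
$x = \frac{1}{11446} \approx 8.7367 \cdot 10^{-5}$
$\sqrt{I{\left(P,\frac{1}{165 + 110} \right)} + x} = \sqrt{\frac{1}{165 + 110} \left(-5\right) + \frac{1}{11446}} = \sqrt{\frac{1}{275} \left(-5\right) + \frac{1}{11446}} = \sqrt{- \frac{1}{55} + \frac{1}{11446}} = \sqrt{- \frac{11391}{629530}} = \frac{i \sqrt{7170976230}}{629530}$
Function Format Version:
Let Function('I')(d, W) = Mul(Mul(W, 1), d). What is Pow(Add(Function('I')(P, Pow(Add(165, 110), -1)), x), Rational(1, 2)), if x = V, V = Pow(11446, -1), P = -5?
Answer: Mul(Rational(1, 629530), I, Pow(7170976230, Rational(1, 2))) ≈ Mul(0.13452, I)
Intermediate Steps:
V = Rational(1, 11446) ≈ 8.7367e-5
Function('I')(d, W) = Mul(W, d)
x = Rational(1, 11446) ≈ 8.7367e-5
Pow(Add(Function('I')(P, Pow(Add(165, 110), -1)), x), Rational(1, 2)) = Pow(Add(Mul(Pow(Add(165, 110), -1), -5), Rational(1, 11446)), Rational(1, 2)) = Pow(Add(Mul(Pow(275, -1), -5), Rational(1, 11446)), Rational(1, 2)) = Pow(Add(Mul(Rational(1, 275), -5), Rational(1, 11446)), Rational(1, 2)) = Pow(Add(Rational(-1, 55), Rational(1, 11446)), Rational(1, 2)) = Pow(Rational(-11391, 629530), Rational(1, 2)) = Mul(Rational(1, 629530), I, Pow(7170976230, Rational(1, 2)))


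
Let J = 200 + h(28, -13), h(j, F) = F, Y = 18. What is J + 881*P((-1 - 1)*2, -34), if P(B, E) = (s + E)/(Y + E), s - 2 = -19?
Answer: 47923/16 ≈ 2995.2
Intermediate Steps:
s = -17 (s = 2 - 19 = -17)
J = 187 (J = 200 - 13 = 187)
P(B, E) = (-17 + E)/(18 + E)
J + 881*P((-1 - 1)*2, -34) = 187 + 881*((-17 - 34)/(18 - 34)) = 187 + 881*(-51/(-16)) = 187 + 881*(-1/16*(-51)) = 187 + 881*(51/16) = 187 + 44931/16 = 47923/16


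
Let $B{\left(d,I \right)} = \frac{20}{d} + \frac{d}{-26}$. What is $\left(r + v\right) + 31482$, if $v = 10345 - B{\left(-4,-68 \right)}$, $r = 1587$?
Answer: $\frac{564445}{13} \approx 43419.0$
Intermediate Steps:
$B{\left(d,I \right)} = \frac{20}{d} - \frac{d}{26}$ ($B{\left(d,I \right)} = \frac{20}{d} + d \left(- \frac{1}{26}\right) = \frac{20}{d} - \frac{d}{26}$)
$v = \frac{134548}{13}$ ($v = 10345 - \left(\frac{20}{-4} - - \frac{2}{13}\right) = 10345 - \left(20 \left(- \frac{1}{4}\right) + \frac{2}{13}\right) = 10345 - \left(-5 + \frac{2}{13}\right) = 10345 - - \frac{63}{13} = 10345 + \frac{63}{13} = \frac{134548}{13} \approx 10350.0$)
$\left(r + v\right) + 31482 = \left(1587 + \frac{134548}{13}\right) + 31482 = \frac{155179}{13} + 31482 = \frac{564445}{13}$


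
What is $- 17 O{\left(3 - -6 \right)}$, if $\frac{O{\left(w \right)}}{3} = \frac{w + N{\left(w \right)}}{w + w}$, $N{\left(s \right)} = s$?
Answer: $-51$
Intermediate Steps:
$O{\left(w \right)} = 3$ ($O{\left(w \right)} = 3 \frac{w + w}{w + w} = 3 \frac{2 w}{2 w} = 3 \cdot 2 w \frac{1}{2 w} = 3 \cdot 1 = 3$)
$- 17 O{\left(3 - -6 \right)} = \left(-17\right) 3 = -51$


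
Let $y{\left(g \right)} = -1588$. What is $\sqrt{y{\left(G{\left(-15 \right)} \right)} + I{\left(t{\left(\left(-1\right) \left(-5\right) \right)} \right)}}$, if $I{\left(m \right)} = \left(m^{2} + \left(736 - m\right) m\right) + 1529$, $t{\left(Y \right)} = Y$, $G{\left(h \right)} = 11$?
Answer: $\sqrt{3621} \approx 60.175$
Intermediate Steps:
$I{\left(m \right)} = 1529 + m^{2} + m \left(736 - m\right)$ ($I{\left(m \right)} = \left(m^{2} + m \left(736 - m\right)\right) + 1529 = 1529 + m^{2} + m \left(736 - m\right)$)
$\sqrt{y{\left(G{\left(-15 \right)} \right)} + I{\left(t{\left(\left(-1\right) \left(-5\right) \right)} \right)}} = \sqrt{-1588 + \left(1529 + 736 \left(\left(-1\right) \left(-5\right)\right)\right)} = \sqrt{-1588 + \left(1529 + 736 \cdot 5\right)} = \sqrt{-1588 + \left(1529 + 3680\right)} = \sqrt{-1588 + 5209} = \sqrt{3621}$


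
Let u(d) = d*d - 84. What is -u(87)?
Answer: -7485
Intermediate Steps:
u(d) = -84 + d² (u(d) = d² - 84 = -84 + d²)
-u(87) = -(-84 + 87²) = -(-84 + 7569) = -1*7485 = -7485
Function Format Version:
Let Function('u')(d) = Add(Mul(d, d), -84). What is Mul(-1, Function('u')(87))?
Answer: -7485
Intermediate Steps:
Function('u')(d) = Add(-84, Pow(d, 2)) (Function('u')(d) = Add(Pow(d, 2), -84) = Add(-84, Pow(d, 2)))
Mul(-1, Function('u')(87)) = Mul(-1, Add(-84, Pow(87, 2))) = Mul(-1, Add(-84, 7569)) = Mul(-1, 7485) = -7485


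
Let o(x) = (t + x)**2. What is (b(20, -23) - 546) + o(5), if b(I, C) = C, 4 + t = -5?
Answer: -553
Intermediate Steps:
t = -9 (t = -4 - 5 = -9)
o(x) = (-9 + x)**2
(b(20, -23) - 546) + o(5) = (-23 - 546) + (-9 + 5)**2 = -569 + (-4)**2 = -569 + 16 = -553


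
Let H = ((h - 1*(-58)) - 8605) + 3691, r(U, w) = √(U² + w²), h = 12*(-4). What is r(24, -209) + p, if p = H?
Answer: -4904 + √44257 ≈ -4693.6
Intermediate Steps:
h = -48
H = -4904 (H = ((-48 - 1*(-58)) - 8605) + 3691 = ((-48 + 58) - 8605) + 3691 = (10 - 8605) + 3691 = -8595 + 3691 = -4904)
p = -4904
r(24, -209) + p = √(24² + (-209)²) - 4904 = √(576 + 43681) - 4904 = √44257 - 4904 = -4904 + √44257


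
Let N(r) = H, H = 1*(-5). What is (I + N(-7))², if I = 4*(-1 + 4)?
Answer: 49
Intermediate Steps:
I = 12 (I = 4*3 = 12)
H = -5
N(r) = -5
(I + N(-7))² = (12 - 5)² = 7² = 49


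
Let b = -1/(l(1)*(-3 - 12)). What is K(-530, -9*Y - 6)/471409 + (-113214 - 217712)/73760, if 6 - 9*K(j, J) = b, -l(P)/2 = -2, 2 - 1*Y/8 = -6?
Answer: -2106019516913/469410225840 ≈ -4.4865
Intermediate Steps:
Y = 64 (Y = 16 - 8*(-6) = 16 + 48 = 64)
l(P) = 4 (l(P) = -2*(-2) = 4)
b = 1/60 (b = -1/(4*(-3 - 12)) = -1/(4*(-15)) = -1/(-60) = -1*(-1/60) = 1/60 ≈ 0.016667)
K(j, J) = 359/540 (K(j, J) = ⅔ - ⅑*1/60 = ⅔ - 1/540 = 359/540)
K(-530, -9*Y - 6)/471409 + (-113214 - 217712)/73760 = (359/540)/471409 + (-113214 - 217712)/73760 = (359/540)*(1/471409) - 330926*1/73760 = 359/254560860 - 165463/36880 = -2106019516913/469410225840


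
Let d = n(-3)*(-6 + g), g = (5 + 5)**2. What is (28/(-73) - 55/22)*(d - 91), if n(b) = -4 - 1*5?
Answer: 394477/146 ≈ 2701.9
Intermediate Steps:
g = 100 (g = 10**2 = 100)
n(b) = -9 (n(b) = -4 - 5 = -9)
d = -846 (d = -9*(-6 + 100) = -9*94 = -846)
(28/(-73) - 55/22)*(d - 91) = (28/(-73) - 55/22)*(-846 - 91) = (28*(-1/73) - 55*1/22)*(-937) = (-28/73 - 5/2)*(-937) = -421/146*(-937) = 394477/146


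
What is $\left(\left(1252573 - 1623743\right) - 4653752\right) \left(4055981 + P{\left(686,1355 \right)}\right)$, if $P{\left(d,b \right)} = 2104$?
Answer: $-20391560594370$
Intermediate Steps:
$\left(\left(1252573 - 1623743\right) - 4653752\right) \left(4055981 + P{\left(686,1355 \right)}\right) = \left(\left(1252573 - 1623743\right) - 4653752\right) \left(4055981 + 2104\right) = \left(-371170 - 4653752\right) 4058085 = \left(-5024922\right) 4058085 = -20391560594370$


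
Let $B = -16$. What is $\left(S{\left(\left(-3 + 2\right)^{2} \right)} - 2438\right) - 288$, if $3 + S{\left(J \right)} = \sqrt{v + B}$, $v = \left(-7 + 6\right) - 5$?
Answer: $-2729 + i \sqrt{22} \approx -2729.0 + 4.6904 i$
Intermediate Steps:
$v = -6$ ($v = -1 - 5 = -6$)
$S{\left(J \right)} = -3 + i \sqrt{22}$ ($S{\left(J \right)} = -3 + \sqrt{-6 - 16} = -3 + \sqrt{-22} = -3 + i \sqrt{22}$)
$\left(S{\left(\left(-3 + 2\right)^{2} \right)} - 2438\right) - 288 = \left(\left(-3 + i \sqrt{22}\right) - 2438\right) - 288 = \left(-2441 + i \sqrt{22}\right) - 288 = -2729 + i \sqrt{22}$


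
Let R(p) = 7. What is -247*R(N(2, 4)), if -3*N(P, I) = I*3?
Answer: -1729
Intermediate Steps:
N(P, I) = -I (N(P, I) = -I*3/3 = -I)
-247*R(N(2, 4)) = -247*7 = -1729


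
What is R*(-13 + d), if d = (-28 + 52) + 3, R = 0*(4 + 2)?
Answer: 0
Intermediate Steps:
R = 0 (R = 0*6 = 0)
d = 27 (d = 24 + 3 = 27)
R*(-13 + d) = 0*(-13 + 27) = 0*14 = 0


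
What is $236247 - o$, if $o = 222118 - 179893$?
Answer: $194022$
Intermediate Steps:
$o = 42225$ ($o = 222118 - 179893 = 42225$)
$236247 - o = 236247 - 42225 = 194022$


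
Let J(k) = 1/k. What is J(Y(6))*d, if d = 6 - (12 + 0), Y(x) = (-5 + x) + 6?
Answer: -6/7 ≈ -0.85714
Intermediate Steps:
Y(x) = 1 + x
d = -6 (d = 6 - 1*12 = 6 - 12 = -6)
J(Y(6))*d = -6/(1 + 6) = -6/7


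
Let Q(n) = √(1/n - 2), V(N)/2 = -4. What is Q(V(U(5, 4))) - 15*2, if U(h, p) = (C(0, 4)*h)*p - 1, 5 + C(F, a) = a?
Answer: -30 + I*√34/4 ≈ -30.0 + 1.4577*I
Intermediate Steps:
C(F, a) = -5 + a
U(h, p) = -1 - h*p (U(h, p) = ((-5 + 4)*h)*p - 1 = (-h)*p - 1 = -h*p - 1 = -1 - h*p)
V(N) = -8 (V(N) = 2*(-4) = -8)
Q(n) = √(-2 + 1/n) (Q(n) = √(1/n - 2) = √(-2 + 1/n))
Q(V(U(5, 4))) - 15*2 = √(-2 + 1/(-8)) - 15*2 = √(-2 - ⅛) - 30 = √(-17/8) - 30 = I*√34/4 - 30 = -30 + I*√34/4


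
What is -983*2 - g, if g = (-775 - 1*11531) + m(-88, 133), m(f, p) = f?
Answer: 10428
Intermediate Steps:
g = -12394 (g = (-775 - 1*11531) - 88 = (-775 - 11531) - 88 = -12306 - 88 = -12394)
-983*2 - g = -983*2 - 1*(-12394) = -1966 + 12394 = 10428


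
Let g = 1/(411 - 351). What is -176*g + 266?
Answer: 3946/15 ≈ 263.07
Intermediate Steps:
g = 1/60 ≈ 0.016667
-176*g + 266 = -176*1/60 + 266 = -44/15 + 266 = 3946/15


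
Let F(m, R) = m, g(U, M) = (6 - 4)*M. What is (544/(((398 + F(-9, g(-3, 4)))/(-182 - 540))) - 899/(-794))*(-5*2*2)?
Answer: 3115080810/154433 ≈ 20171.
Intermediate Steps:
g(U, M) = 2*M
(544/(((398 + F(-9, g(-3, 4)))/(-182 - 540))) - 899/(-794))*(-5*2*2) = (544/(((398 - 9)/(-182 - 540))) - 899/(-794))*(-5*2*2) = (544/((389/(-722))) - 899*(-1/794))*(-10*2) = (544/((389*(-1/722))) + 899/794)*(-20) = (544/(-389/722) + 899/794)*(-20) = (544*(-722/389) + 899/794)*(-20) = (-392768/389 + 899/794)*(-20) = -311508081/308866*(-20) = 3115080810/154433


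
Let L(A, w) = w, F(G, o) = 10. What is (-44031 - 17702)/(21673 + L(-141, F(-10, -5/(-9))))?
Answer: -61733/21683 ≈ -2.8471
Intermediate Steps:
(-44031 - 17702)/(21673 + L(-141, F(-10, -5/(-9)))) = (-44031 - 17702)/(21673 + 10) = -61733/21683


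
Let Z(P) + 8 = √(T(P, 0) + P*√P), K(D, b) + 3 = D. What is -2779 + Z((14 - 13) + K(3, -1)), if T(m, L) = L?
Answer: -2786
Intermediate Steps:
K(D, b) = -3 + D
Z(P) = -8 + √(P^(3/2)) (Z(P) = -8 + √(0 + P*√P) = -8 + √(0 + P^(3/2)) = -8 + √(P^(3/2)))
-2779 + Z((14 - 13) + K(3, -1)) = -2779 + (-8 + √(((14 - 13) + (-3 + 3))^(3/2))) = -2779 + (-8 + √((1 + 0)^(3/2))) = -2779 + (-8 + √(1^(3/2))) = -2779 + (-8 + √1) = -2779 + (-8 + 1) = -2779 - 7 = -2786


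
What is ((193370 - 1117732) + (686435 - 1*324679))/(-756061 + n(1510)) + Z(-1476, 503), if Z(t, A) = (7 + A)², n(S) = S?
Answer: 196259277706/754551 ≈ 2.6010e+5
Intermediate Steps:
((193370 - 1117732) + (686435 - 1*324679))/(-756061 + n(1510)) + Z(-1476, 503) = ((193370 - 1117732) + (686435 - 1*324679))/(-756061 + 1510) + (7 + 503)² = (-924362 + (686435 - 324679))/(-754551) + 510² = (-924362 + 361756)*(-1/754551) + 260100 = -562606*(-1/754551) + 260100 = 562606/754551 + 260100 = 196259277706/754551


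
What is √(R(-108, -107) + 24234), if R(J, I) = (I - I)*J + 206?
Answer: 2*√6110 ≈ 156.33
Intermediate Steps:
R(J, I) = 206 (R(J, I) = 0*J + 206 = 0 + 206 = 206)
√(R(-108, -107) + 24234) = √(206 + 24234) = √24440 = 2*√6110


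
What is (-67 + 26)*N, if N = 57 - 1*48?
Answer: -369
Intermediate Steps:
N = 9 (N = 57 - 48 = 9)
(-67 + 26)*N = (-67 + 26)*9 = -41*9 = -369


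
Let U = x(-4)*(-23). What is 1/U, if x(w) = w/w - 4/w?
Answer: -1/46 ≈ -0.021739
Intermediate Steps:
x(w) = 1 - 4/w
U = -46 (U = ((-4 - 4)/(-4))*(-23) = -¼*(-8)*(-23) = 2*(-23) = -46)
1/U = 1/(-46) = -1/46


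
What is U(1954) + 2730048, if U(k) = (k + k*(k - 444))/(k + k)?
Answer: 5461607/2 ≈ 2.7308e+6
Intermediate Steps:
U(k) = (k + k*(-444 + k))/(2*k) (U(k) = (k + k*(-444 + k))/((2*k)) = (k + k*(-444 + k))*(1/(2*k)) = (k + k*(-444 + k))/(2*k))
U(1954) + 2730048 = (-443/2 + (½)*1954) + 2730048 = (-443/2 + 977) + 2730048 = 1511/2 + 2730048 = 5461607/2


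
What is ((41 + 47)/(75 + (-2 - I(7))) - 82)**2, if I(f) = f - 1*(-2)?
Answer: 416025/64 ≈ 6500.4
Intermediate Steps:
I(f) = 2 + f (I(f) = f + 2 = 2 + f)
((41 + 47)/(75 + (-2 - I(7))) - 82)**2 = ((41 + 47)/(75 + (-2 - (2 + 7))) - 82)**2 = (88/(75 + (-2 - 1*9)) - 82)**2 = (88/(75 + (-2 - 9)) - 82)**2 = (88/(75 - 11) - 82)**2 = (88/64 - 82)**2 = (88*(1/64) - 82)**2 = (11/8 - 82)**2 = (-645/8)**2 = 416025/64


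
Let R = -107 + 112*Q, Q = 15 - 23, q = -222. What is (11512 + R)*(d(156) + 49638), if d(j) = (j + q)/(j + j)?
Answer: 27125462985/52 ≈ 5.2164e+8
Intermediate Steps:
d(j) = (-222 + j)/(2*j) (d(j) = (j - 222)/(j + j) = (-222 + j)/((2*j)) = (-222 + j)*(1/(2*j)) = (-222 + j)/(2*j))
Q = -8
R = -1003 (R = -107 + 112*(-8) = -107 - 896 = -1003)
(11512 + R)*(d(156) + 49638) = (11512 - 1003)*((½)*(-222 + 156)/156 + 49638) = 10509*((½)*(1/156)*(-66) + 49638) = 10509*(-11/52 + 49638) = 10509*(2581165/52) = 27125462985/52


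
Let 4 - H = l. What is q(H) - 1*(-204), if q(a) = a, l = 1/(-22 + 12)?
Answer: 2081/10 ≈ 208.10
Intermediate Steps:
l = -⅒ (l = 1/(-10) = -⅒ ≈ -0.10000)
H = 41/10 (H = 4 - 1*(-⅒) = 4 + ⅒ = 41/10 ≈ 4.1000)
q(H) - 1*(-204) = 41/10 - 1*(-204) = 41/10 + 204 = 2081/10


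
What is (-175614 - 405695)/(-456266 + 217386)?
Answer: 581309/238880 ≈ 2.4335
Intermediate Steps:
(-175614 - 405695)/(-456266 + 217386) = -581309/(-238880) = -581309*(-1/238880) = 581309/238880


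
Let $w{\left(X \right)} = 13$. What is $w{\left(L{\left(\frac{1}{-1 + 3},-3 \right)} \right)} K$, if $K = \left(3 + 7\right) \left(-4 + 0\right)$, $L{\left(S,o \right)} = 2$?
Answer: $-520$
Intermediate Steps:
$K = -40$ ($K = 10 \left(-4\right) = -40$)
$w{\left(L{\left(\frac{1}{-1 + 3},-3 \right)} \right)} K = 13 \left(-40\right) = -520$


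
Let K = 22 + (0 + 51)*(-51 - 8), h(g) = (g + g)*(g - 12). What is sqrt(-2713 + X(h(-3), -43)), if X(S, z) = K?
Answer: 10*I*sqrt(57) ≈ 75.498*I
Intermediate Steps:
h(g) = 2*g*(-12 + g) (h(g) = (2*g)*(-12 + g) = 2*g*(-12 + g))
K = -2987 (K = 22 + 51*(-59) = 22 - 3009 = -2987)
X(S, z) = -2987
sqrt(-2713 + X(h(-3), -43)) = sqrt(-2713 - 2987) = sqrt(-5700) = 10*I*sqrt(57)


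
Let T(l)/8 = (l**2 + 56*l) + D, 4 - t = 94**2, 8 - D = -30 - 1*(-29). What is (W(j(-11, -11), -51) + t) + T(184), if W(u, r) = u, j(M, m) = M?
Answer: 344509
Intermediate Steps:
D = 9 (D = 8 - (-30 - 1*(-29)) = 8 - (-30 + 29) = 8 - 1*(-1) = 8 + 1 = 9)
t = -8832 (t = 4 - 1*94**2 = 4 - 1*8836 = 4 - 8836 = -8832)
T(l) = 72 + 8*l**2 + 448*l (T(l) = 8*((l**2 + 56*l) + 9) = 8*(9 + l**2 + 56*l) = 72 + 8*l**2 + 448*l)
(W(j(-11, -11), -51) + t) + T(184) = (-11 - 8832) + (72 + 8*184**2 + 448*184) = -8843 + (72 + 8*33856 + 82432) = -8843 + (72 + 270848 + 82432) = -8843 + 353352 = 344509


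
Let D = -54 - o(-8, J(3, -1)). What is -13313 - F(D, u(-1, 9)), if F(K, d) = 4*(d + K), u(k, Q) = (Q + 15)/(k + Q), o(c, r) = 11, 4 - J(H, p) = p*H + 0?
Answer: -13065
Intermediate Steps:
J(H, p) = 4 - H*p (J(H, p) = 4 - (p*H + 0) = 4 - (H*p + 0) = 4 - H*p)
D = -65 (D = -54 - 1*11 = -54 - 11 = -65)
u(k, Q) = (15 + Q)/(Q + k)
F(K, d) = 4*K + 4*d (F(K, d) = 4*(K + d) = 4*K + 4*d)
-13313 - F(D, u(-1, 9)) = -13313 - (4*(-65) + 4*((15 + 9)/(9 - 1))) = -13313 - (-260 + 4*(24/8)) = -13313 - (-260 + 4*((⅛)*24)) = -13313 - (-260 + 4*3) = -13313 - (-260 + 12) = -13313 - 1*(-248) = -13313 + 248 = -13065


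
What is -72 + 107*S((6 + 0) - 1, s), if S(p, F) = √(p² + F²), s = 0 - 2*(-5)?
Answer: -72 + 535*√5 ≈ 1124.3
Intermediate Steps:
s = 10 (s = 0 + 10 = 10)
S(p, F) = √(F² + p²)
-72 + 107*S((6 + 0) - 1, s) = -72 + 107*√(10² + ((6 + 0) - 1)²) = -72 + 107*√(100 + (6 - 1)²) = -72 + 107*√(100 + 5²) = -72 + 107*√(100 + 25) = -72 + 107*√125 = -72 + 107*(5*√5) = -72 + 535*√5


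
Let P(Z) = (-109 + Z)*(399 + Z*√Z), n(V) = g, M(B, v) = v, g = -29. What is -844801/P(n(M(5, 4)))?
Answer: 112358533/8445140 + 24499229*I*√29/25335420 ≈ 13.305 + 5.2074*I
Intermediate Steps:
n(V) = -29
P(Z) = (-109 + Z)*(399 + Z^(3/2))
-844801/P(n(M(5, 4))) = -844801/(-43491 + (-29)^(5/2) - (-3161)*I*√29 + 399*(-29)) = -844801/(-43491 + 841*I*√29 - (-3161)*I*√29 - 11571) = -844801/(-43491 + 841*I*√29 + 3161*I*√29 - 11571) = -844801/(-55062 + 4002*I*√29)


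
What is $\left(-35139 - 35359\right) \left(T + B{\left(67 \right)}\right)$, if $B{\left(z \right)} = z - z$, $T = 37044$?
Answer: $-2611527912$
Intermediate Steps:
$B{\left(z \right)} = 0$
$\left(-35139 - 35359\right) \left(T + B{\left(67 \right)}\right) = \left(-35139 - 35359\right) \left(37044 + 0\right) = \left(-70498\right) 37044 = -2611527912$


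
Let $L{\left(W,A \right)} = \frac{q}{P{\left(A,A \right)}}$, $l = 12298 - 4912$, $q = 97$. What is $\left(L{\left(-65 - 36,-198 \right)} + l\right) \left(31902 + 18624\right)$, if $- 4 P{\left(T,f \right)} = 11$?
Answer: $\frac{4085431308}{11} \approx 3.714 \cdot 10^{8}$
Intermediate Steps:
$P{\left(T,f \right)} = - \frac{11}{4}$ ($P{\left(T,f \right)} = \left(- \frac{1}{4}\right) 11 = - \frac{11}{4}$)
$l = 7386$ ($l = 12298 - 4912 = 7386$)
$L{\left(W,A \right)} = - \frac{388}{11}$ ($L{\left(W,A \right)} = \frac{97}{- \frac{11}{4}} = 97 \left(- \frac{4}{11}\right) = - \frac{388}{11}$)
$\left(L{\left(-65 - 36,-198 \right)} + l\right) \left(31902 + 18624\right) = \left(- \frac{388}{11} + 7386\right) \left(31902 + 18624\right) = \frac{80858}{11} \cdot 50526 = \frac{4085431308}{11}$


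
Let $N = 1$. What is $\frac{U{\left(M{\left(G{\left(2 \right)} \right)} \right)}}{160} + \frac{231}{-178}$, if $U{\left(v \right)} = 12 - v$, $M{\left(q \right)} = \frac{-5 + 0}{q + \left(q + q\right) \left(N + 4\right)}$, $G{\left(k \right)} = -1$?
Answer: $- \frac{191977}{156640} \approx -1.2256$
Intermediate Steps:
$M{\left(q \right)} = - \frac{5}{11 q}$ ($M{\left(q \right)} = \frac{-5 + 0}{q + \left(q + q\right) \left(1 + 4\right)} = - \frac{5}{q + 2 q 5} = - \frac{5}{q + 10 q} = - \frac{5}{11 q}$)
$\frac{U{\left(M{\left(G{\left(2 \right)} \right)} \right)}}{160} + \frac{231}{-178} = \frac{12 - - \frac{5}{11 \left(-1\right)}}{160} + \frac{231}{-178} = \left(12 - \left(- \frac{5}{11}\right) \left(-1\right)\right) \frac{1}{160} + 231 \left(- \frac{1}{178}\right) = \left(12 - \frac{5}{11}\right) \frac{1}{160} - \frac{231}{178} = \frac{127}{11} \cdot \frac{1}{160} - \frac{231}{178} = \frac{127}{1760} - \frac{231}{178} = - \frac{191977}{156640}$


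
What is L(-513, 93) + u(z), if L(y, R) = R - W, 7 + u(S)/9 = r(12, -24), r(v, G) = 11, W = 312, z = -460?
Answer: -183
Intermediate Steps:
u(S) = 36 (u(S) = -63 + 9*11 = -63 + 99 = 36)
L(y, R) = -312 + R (L(y, R) = R - 1*312 = R - 312 = -312 + R)
L(-513, 93) + u(z) = (-312 + 93) + 36 = -219 + 36 = -183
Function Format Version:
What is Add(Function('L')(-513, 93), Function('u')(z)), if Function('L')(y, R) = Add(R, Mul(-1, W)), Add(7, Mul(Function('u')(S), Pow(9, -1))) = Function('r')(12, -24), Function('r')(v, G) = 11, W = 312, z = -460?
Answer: -183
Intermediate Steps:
Function('u')(S) = 36 (Function('u')(S) = Add(-63, Mul(9, 11)) = Add(-63, 99) = 36)
Function('L')(y, R) = Add(-312, R) (Function('L')(y, R) = Add(R, Mul(-1, 312)) = Add(R, -312) = Add(-312, R))
Add(Function('L')(-513, 93), Function('u')(z)) = Add(Add(-312, 93), 36) = Add(-219, 36) = -183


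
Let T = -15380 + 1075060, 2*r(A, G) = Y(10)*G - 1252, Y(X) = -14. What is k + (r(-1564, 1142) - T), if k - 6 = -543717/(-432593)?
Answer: -462135962625/432593 ≈ -1.0683e+6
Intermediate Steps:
r(A, G) = -626 - 7*G (r(A, G) = (-14*G - 1252)/2 = (-1252 - 14*G)/2 = -626 - 7*G)
T = 1059680
k = 3139275/432593 (k = 6 - 543717/(-432593) = 6 - 543717*(-1/432593) = 6 + 543717/432593 = 3139275/432593 ≈ 7.2569)
k + (r(-1564, 1142) - T) = 3139275/432593 + ((-626 - 7*1142) - 1*1059680) = 3139275/432593 + ((-626 - 7994) - 1059680) = 3139275/432593 + (-8620 - 1059680) = 3139275/432593 - 1068300 = -462135962625/432593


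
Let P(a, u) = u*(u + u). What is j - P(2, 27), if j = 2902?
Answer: 1444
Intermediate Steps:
P(a, u) = 2*u² (P(a, u) = u*(2*u) = 2*u²)
j - P(2, 27) = 2902 - 2*27² = 2902 - 2*729 = 2902 - 1*1458 = 2902 - 1458 = 1444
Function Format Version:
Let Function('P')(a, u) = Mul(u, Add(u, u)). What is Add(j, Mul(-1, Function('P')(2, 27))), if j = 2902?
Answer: 1444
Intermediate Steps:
Function('P')(a, u) = Mul(2, Pow(u, 2)) (Function('P')(a, u) = Mul(u, Mul(2, u)) = Mul(2, Pow(u, 2)))
Add(j, Mul(-1, Function('P')(2, 27))) = Add(2902, Mul(-1, Mul(2, Pow(27, 2)))) = Add(2902, Mul(-1, Mul(2, 729))) = Add(2902, Mul(-1, 1458)) = Add(2902, -1458) = 1444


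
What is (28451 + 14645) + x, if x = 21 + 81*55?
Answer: 47572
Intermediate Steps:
x = 4476 (x = 21 + 4455 = 4476)
(28451 + 14645) + x = (28451 + 14645) + 4476 = 43096 + 4476 = 47572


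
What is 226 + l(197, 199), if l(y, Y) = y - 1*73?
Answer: 350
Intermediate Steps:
l(y, Y) = -73 + y (l(y, Y) = y - 73 = -73 + y)
226 + l(197, 199) = 226 + (-73 + 197) = 226 + 124 = 350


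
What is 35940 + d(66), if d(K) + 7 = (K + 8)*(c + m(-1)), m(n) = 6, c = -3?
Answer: 36155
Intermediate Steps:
d(K) = 17 + 3*K (d(K) = -7 + (K + 8)*(-3 + 6) = -7 + (8 + K)*3 = -7 + (24 + 3*K) = 17 + 3*K)
35940 + d(66) = 35940 + (17 + 3*66) = 35940 + (17 + 198) = 35940 + 215 = 36155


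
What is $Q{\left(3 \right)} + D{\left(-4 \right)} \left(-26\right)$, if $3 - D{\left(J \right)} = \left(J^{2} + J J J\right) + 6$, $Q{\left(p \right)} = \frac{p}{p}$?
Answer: $-1169$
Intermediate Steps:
$Q{\left(p \right)} = 1$
$D{\left(J \right)} = -3 - J^{2} - J^{3}$ ($D{\left(J \right)} = 3 - \left(\left(J^{2} + J J J\right) + 6\right) = 3 - \left(\left(J^{2} + J^{2} J\right) + 6\right) = 3 - \left(\left(J^{2} + J^{3}\right) + 6\right) = 3 - \left(6 + J^{2} + J^{3}\right) = -3 - J^{2} - J^{3}$)
$Q{\left(3 \right)} + D{\left(-4 \right)} \left(-26\right) = 1 + \left(-3 - \left(-4\right)^{2} - \left(-4\right)^{3}\right) \left(-26\right) = 1 + \left(-3 - 16 - -64\right) \left(-26\right) = 1 + \left(-3 - 16 + 64\right) \left(-26\right) = 1 + 45 \left(-26\right) = 1 - 1170 = -1169$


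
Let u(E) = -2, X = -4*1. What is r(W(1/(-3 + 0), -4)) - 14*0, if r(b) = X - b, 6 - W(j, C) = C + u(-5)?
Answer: -16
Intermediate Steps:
X = -4
W(j, C) = 8 - C (W(j, C) = 6 - (C - 2) = 6 - (-2 + C) = 6 + (2 - C) = 8 - C)
r(b) = -4 - b
r(W(1/(-3 + 0), -4)) - 14*0 = (-4 - (8 - 1*(-4))) - 14*0 = (-4 - (8 + 4)) + 0 = (-4 - 1*12) + 0 = (-4 - 12) + 0 = -16 + 0 = -16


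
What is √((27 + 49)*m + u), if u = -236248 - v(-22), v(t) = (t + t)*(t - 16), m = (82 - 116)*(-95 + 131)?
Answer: 8*I*√5171 ≈ 575.28*I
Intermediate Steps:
m = -1224 (m = -34*36 = -1224)
v(t) = 2*t*(-16 + t) (v(t) = (2*t)*(-16 + t) = 2*t*(-16 + t))
u = -237920 (u = -236248 - 2*(-22)*(-16 - 22) = -236248 - 2*(-22)*(-38) = -236248 - 1*1672 = -236248 - 1672 = -237920)
√((27 + 49)*m + u) = √((27 + 49)*(-1224) - 237920) = √(76*(-1224) - 237920) = √(-93024 - 237920) = √(-330944) = 8*I*√5171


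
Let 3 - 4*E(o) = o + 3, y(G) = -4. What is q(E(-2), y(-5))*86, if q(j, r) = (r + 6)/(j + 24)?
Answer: 344/49 ≈ 7.0204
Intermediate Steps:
E(o) = -o/4 (E(o) = 3/4 - (o + 3)/4 = 3/4 - (3 + o)/4 = 3/4 + (-3/4 - o/4) = -o/4)
q(j, r) = (6 + r)/(24 + j)
q(E(-2), y(-5))*86 = ((6 - 4)/(24 - 1/4*(-2)))*86 = (2/(24 + 1/2))*86 = (2/(49/2))*86 = ((2/49)*2)*86 = (4/49)*86 = 344/49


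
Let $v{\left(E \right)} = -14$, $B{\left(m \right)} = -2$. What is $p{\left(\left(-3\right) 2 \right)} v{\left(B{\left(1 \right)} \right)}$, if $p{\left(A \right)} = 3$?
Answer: $-42$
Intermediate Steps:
$p{\left(\left(-3\right) 2 \right)} v{\left(B{\left(1 \right)} \right)} = 3 \left(-14\right) = -42$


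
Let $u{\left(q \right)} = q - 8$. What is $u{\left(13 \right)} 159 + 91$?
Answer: $886$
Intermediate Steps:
$u{\left(q \right)} = -8 + q$
$u{\left(13 \right)} 159 + 91 = \left(-8 + 13\right) 159 + 91 = 5 \cdot 159 + 91 = 795 + 91 = 886$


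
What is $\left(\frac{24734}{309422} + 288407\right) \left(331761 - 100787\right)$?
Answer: $\frac{10306001615422656}{154711} \approx 6.6615 \cdot 10^{10}$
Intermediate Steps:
$\left(\frac{24734}{309422} + 288407\right) \left(331761 - 100787\right) = \left(24734 \cdot \frac{1}{309422} + 288407\right) 230974 = \left(\frac{12367}{154711} + 288407\right) 230974 = \frac{44619747744}{154711} \cdot 230974 = \frac{10306001615422656}{154711}$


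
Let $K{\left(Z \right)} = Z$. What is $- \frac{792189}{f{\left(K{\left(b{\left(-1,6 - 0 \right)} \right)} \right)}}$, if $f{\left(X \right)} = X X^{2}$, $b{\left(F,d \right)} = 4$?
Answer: $- \frac{792189}{64} \approx -12378.0$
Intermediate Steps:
$f{\left(X \right)} = X^{3}$
$- \frac{792189}{f{\left(K{\left(b{\left(-1,6 - 0 \right)} \right)} \right)}} = - \frac{792189}{4^{3}} = - \frac{792189}{64}$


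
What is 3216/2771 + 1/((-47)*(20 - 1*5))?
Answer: 2264509/1953555 ≈ 1.1592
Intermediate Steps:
3216/2771 + 1/((-47)*(20 - 1*5)) = 3216*(1/2771) - 1/(47*(20 - 5)) = 3216/2771 - 1/47/15 = 3216/2771 - 1/47*1/15 = 3216/2771 - 1/705 = 2264509/1953555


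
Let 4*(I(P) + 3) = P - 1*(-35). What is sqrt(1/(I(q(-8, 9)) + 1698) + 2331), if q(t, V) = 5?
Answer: 2*sqrt(1694069245)/1705 ≈ 48.280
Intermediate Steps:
I(P) = 23/4 + P/4 (I(P) = -3 + (P - 1*(-35))/4 = -3 + (P + 35)/4 = -3 + (35 + P)/4 = -3 + (35/4 + P/4) = 23/4 + P/4)
sqrt(1/(I(q(-8, 9)) + 1698) + 2331) = sqrt(1/((23/4 + (1/4)*5) + 1698) + 2331) = sqrt(1/((23/4 + 5/4) + 1698) + 2331) = sqrt(1/(7 + 1698) + 2331) = sqrt(1/1705 + 2331) = sqrt(3974356/1705) = 2*sqrt(1694069245)/1705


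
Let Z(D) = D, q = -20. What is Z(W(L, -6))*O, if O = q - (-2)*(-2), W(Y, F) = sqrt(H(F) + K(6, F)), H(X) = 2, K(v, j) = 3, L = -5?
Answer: -24*sqrt(5) ≈ -53.666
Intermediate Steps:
W(Y, F) = sqrt(5) (W(Y, F) = sqrt(2 + 3) = sqrt(5))
O = -24 (O = -20 - (-2)*(-2) = -20 - 1*4 = -20 - 4 = -24)
Z(W(L, -6))*O = sqrt(5)*(-24) = -24*sqrt(5)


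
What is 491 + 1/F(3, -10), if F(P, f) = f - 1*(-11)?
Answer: 492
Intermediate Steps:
F(P, f) = 11 + f (F(P, f) = f + 11 = 11 + f)
491 + 1/F(3, -10) = 491 + 1/(11 - 10) = 491 + 1/1 = 491 + 1 = 492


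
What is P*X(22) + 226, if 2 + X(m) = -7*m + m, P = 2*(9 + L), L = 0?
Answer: -2186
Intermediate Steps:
P = 18 (P = 2*(9 + 0) = 2*9 = 18)
X(m) = -2 - 6*m (X(m) = -2 + (-7*m + m) = -2 - 6*m)
P*X(22) + 226 = 18*(-2 - 6*22) + 226 = 18*(-2 - 132) + 226 = 18*(-134) + 226 = -2412 + 226 = -2186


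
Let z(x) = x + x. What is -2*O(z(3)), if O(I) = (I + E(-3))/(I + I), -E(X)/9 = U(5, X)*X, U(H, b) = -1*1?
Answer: 7/2 ≈ 3.5000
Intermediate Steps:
U(H, b) = -1
z(x) = 2*x
E(X) = 9*X (E(X) = -(-9)*X = 9*X)
O(I) = (-27 + I)/(2*I) (O(I) = (I + 9*(-3))/(I + I) = (I - 27)/((2*I)) = (-27 + I)*(1/(2*I)) = (-27 + I)/(2*I))
-2*O(z(3)) = -(-27 + 2*3)/(2*3) = -(-27 + 6)/6 = -(-21)/6 = -2*(-7/4) = 7/2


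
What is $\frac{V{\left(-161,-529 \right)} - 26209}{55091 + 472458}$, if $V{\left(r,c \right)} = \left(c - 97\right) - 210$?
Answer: $- \frac{27045}{527549} \approx -0.051265$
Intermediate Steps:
$V{\left(r,c \right)} = -307 + c$ ($V{\left(r,c \right)} = \left(-97 + c\right) - 210 = -307 + c$)
$\frac{V{\left(-161,-529 \right)} - 26209}{55091 + 472458} = \frac{\left(-307 - 529\right) - 26209}{55091 + 472458} = \frac{-836 - 26209}{527549} = \left(-27045\right) \frac{1}{527549} = - \frac{27045}{527549}$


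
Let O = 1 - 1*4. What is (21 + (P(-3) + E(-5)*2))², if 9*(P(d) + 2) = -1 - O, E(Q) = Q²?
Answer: 388129/81 ≈ 4791.7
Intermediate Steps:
O = -3 (O = 1 - 4 = -3)
P(d) = -16/9 (P(d) = -2 + (-1 - 1*(-3))/9 = -2 + (-1 + 3)/9 = -2 + (⅑)*2 = -2 + 2/9 = -16/9)
(21 + (P(-3) + E(-5)*2))² = (21 + (-16/9 + (-5)²*2))² = (21 + (-16/9 + 25*2))² = (21 + (-16/9 + 50))² = (21 + 434/9)² = (623/9)² = 388129/81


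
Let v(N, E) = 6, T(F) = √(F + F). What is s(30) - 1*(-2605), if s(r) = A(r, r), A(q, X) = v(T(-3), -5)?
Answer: 2611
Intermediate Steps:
T(F) = √2*√F (T(F) = √(2*F) = √2*√F)
A(q, X) = 6
s(r) = 6
s(30) - 1*(-2605) = 6 - 1*(-2605) = 6 + 2605 = 2611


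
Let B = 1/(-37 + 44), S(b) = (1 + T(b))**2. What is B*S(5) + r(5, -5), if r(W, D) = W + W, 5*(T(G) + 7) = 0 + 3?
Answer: 2479/175 ≈ 14.166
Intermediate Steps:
T(G) = -32/5 (T(G) = -7 + (0 + 3)/5 = -7 + (1/5)*3 = -7 + 3/5 = -32/5)
S(b) = 729/25 (S(b) = (1 - 32/5)**2 = (-27/5)**2 = 729/25)
B = 1/7 ≈ 0.14286
r(W, D) = 2*W
B*S(5) + r(5, -5) = (1/7)*(729/25) + 2*5 = 729/175 + 10 = 2479/175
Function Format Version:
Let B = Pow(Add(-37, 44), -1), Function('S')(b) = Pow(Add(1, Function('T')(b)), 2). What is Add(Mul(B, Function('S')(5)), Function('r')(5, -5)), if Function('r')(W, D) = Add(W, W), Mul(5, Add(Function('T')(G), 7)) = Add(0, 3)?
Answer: Rational(2479, 175) ≈ 14.166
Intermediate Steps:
Function('T')(G) = Rational(-32, 5) (Function('T')(G) = Add(-7, Mul(Rational(1, 5), Add(0, 3))) = Add(-7, Mul(Rational(1, 5), 3)) = Add(-7, Rational(3, 5)) = Rational(-32, 5))
Function('S')(b) = Rational(729, 25) (Function('S')(b) = Pow(Add(1, Rational(-32, 5)), 2) = Pow(Rational(-27, 5), 2) = Rational(729, 25))
B = Rational(1, 7) (B = Pow(7, -1) = Rational(1, 7) ≈ 0.14286)
Function('r')(W, D) = Mul(2, W)
Add(Mul(B, Function('S')(5)), Function('r')(5, -5)) = Add(Mul(Rational(1, 7), Rational(729, 25)), Mul(2, 5)) = Add(Rational(729, 175), 10) = Rational(2479, 175)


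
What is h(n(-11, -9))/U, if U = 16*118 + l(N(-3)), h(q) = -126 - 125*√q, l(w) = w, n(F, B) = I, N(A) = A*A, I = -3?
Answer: -18/271 - 125*I*√3/1897 ≈ -0.066421 - 0.11413*I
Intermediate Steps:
N(A) = A²
n(F, B) = -3
h(q) = -126 - 125*√q
U = 1897 (U = 16*118 + (-3)² = 1888 + 9 = 1897)
h(n(-11, -9))/U = (-126 - 125*I*√3)/1897 = (-126 - 125*I*√3)*(1/1897) = -18/271 - 125*I*√3/1897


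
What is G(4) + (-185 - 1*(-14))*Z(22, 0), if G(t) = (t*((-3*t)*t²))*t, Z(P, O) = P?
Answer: -6834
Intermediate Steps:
G(t) = -3*t⁵ (G(t) = (t*(-3*t³))*t = (-3*t⁴)*t = -3*t⁵)
G(4) + (-185 - 1*(-14))*Z(22, 0) = -3*4⁵ + (-185 - 1*(-14))*22 = -3*1024 + (-185 + 14)*22 = -3072 - 171*22 = -3072 - 3762 = -6834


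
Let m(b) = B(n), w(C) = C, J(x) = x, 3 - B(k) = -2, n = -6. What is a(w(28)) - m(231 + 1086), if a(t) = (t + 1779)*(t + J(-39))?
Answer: -19882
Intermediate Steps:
B(k) = 5 (B(k) = 3 - 1*(-2) = 3 + 2 = 5)
a(t) = (-39 + t)*(1779 + t) (a(t) = (t + 1779)*(t - 39) = (1779 + t)*(-39 + t) = (-39 + t)*(1779 + t))
m(b) = 5
a(w(28)) - m(231 + 1086) = (-69381 + 28² + 1740*28) - 1*5 = (-69381 + 784 + 48720) - 5 = -19877 - 5 = -19882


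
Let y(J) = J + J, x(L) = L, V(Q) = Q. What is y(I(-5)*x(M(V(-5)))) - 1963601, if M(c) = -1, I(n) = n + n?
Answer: -1963581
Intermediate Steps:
I(n) = 2*n
y(J) = 2*J
y(I(-5)*x(M(V(-5)))) - 1963601 = 2*((2*(-5))*(-1)) - 1963601 = 2*(-10*(-1)) - 1963601 = 2*10 - 1963601 = 20 - 1963601 = -1963581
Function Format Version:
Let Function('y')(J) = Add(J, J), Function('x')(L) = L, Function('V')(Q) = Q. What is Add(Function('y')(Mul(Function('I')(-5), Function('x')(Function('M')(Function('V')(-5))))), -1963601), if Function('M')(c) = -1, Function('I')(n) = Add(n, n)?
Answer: -1963581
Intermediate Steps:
Function('I')(n) = Mul(2, n)
Function('y')(J) = Mul(2, J)
Add(Function('y')(Mul(Function('I')(-5), Function('x')(Function('M')(Function('V')(-5))))), -1963601) = Add(Mul(2, Mul(Mul(2, -5), -1)), -1963601) = Add(Mul(2, Mul(-10, -1)), -1963601) = Add(Mul(2, 10), -1963601) = Add(20, -1963601) = -1963581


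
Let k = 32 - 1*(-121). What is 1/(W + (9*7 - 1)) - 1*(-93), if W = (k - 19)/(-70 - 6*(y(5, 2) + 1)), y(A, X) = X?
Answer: 247517/2661 ≈ 93.016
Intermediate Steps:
k = 153 (k = 32 + 121 = 153)
W = -67/44 (W = (153 - 19)/(-70 - 6*(2 + 1)) = 134/(-70 - 6*3) = 134/(-70 - 18) = 134/(-88) = 134*(-1/88) = -67/44 ≈ -1.5227)
1/(W + (9*7 - 1)) - 1*(-93) = 1/(-67/44 + (9*7 - 1)) - 1*(-93) = 1/(-67/44 + (63 - 1)) + 93 = 1/(-67/44 + 62) + 93 = 1/(2661/44) + 93 = 44/2661 + 93 = 247517/2661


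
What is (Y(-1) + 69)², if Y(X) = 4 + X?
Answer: 5184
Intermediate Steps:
(Y(-1) + 69)² = ((4 - 1) + 69)² = (3 + 69)² = 72² = 5184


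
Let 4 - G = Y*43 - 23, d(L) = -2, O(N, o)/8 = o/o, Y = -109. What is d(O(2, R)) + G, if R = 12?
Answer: 4712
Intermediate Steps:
O(N, o) = 8 (O(N, o) = 8*(o/o) = 8*1 = 8)
G = 4714 (G = 4 - (-109*43 - 23) = 4 - (-4687 - 23) = 4 - 1*(-4710) = 4 + 4710 = 4714)
d(O(2, R)) + G = -2 + 4714 = 4712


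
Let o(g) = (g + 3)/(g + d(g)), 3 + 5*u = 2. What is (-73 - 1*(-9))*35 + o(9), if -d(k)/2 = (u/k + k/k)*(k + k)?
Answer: -293500/131 ≈ -2240.5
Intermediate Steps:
u = -⅕ (u = -⅗ + (⅕)*2 = -⅗ + ⅖ = -⅕ ≈ -0.20000)
d(k) = -4*k*(1 - 1/(5*k)) (d(k) = -2*(-1/(5*k) + k/k)*(k + k) = -2*(-1/(5*k) + 1)*2*k = -2*(1 - 1/(5*k))*2*k = -4*k*(1 - 1/(5*k)))
o(g) = (3 + g)/(⅘ - 3*g) (o(g) = (g + 3)/(g + (⅘ - 4*g)) = (3 + g)/(⅘ - 3*g))
(-73 - 1*(-9))*35 + o(9) = (-73 - 1*(-9))*35 + 5*(-3 - 1*9)/(-4 + 15*9) = (-73 + 9)*35 + 5*(-3 - 9)/(-4 + 135) = -64*35 + 5*(-12)/131 = -2240 + 5*(1/131)*(-12) = -2240 - 60/131 = -293500/131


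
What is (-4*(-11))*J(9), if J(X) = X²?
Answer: 3564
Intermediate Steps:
(-4*(-11))*J(9) = -4*(-11)*9² = 44*81 = 3564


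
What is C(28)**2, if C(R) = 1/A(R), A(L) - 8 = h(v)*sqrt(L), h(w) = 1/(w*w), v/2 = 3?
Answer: 324/(144 + sqrt(7))**2 ≈ 0.015066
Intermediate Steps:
v = 6 (v = 2*3 = 6)
h(w) = w**(-2)
A(L) = 8 + sqrt(L)/36 (A(L) = 8 + sqrt(L)/6**2 = 8 + sqrt(L)/36)
C(R) = 1/(8 + sqrt(R)/36)
C(28)**2 = (36/(288 + sqrt(28)))**2 = (36/(288 + 2*sqrt(7)))**2 = 1296/(288 + 2*sqrt(7))**2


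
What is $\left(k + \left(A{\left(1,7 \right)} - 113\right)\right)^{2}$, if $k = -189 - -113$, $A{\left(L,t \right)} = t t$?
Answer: $19600$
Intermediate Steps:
$A{\left(L,t \right)} = t^{2}$
$k = -76$ ($k = -189 + 113 = -76$)
$\left(k + \left(A{\left(1,7 \right)} - 113\right)\right)^{2} = \left(-76 + \left(7^{2} - 113\right)\right)^{2} = \left(-76 + \left(49 - 113\right)\right)^{2} = \left(-76 - 64\right)^{2} = \left(-140\right)^{2} = 19600$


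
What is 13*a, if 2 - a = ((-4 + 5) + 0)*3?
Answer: -13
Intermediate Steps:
a = -1 (a = 2 - ((-4 + 5) + 0)*3 = 2 - (1 + 0)*3 = 2 - 3 = -1)
13*a = 13*(-1) = -13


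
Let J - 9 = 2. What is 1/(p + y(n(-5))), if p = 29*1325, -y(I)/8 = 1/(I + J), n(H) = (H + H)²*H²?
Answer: 2511/96485167 ≈ 2.6025e-5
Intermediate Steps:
J = 11 (J = 9 + 2 = 11)
n(H) = 4*H⁴ (n(H) = (2*H)²*H² = (4*H²)*H² = 4*H⁴)
y(I) = -8/(11 + I) (y(I) = -8/(I + 11) = -8/(11 + I))
p = 38425
1/(p + y(n(-5))) = 1/(38425 - 8/(11 + 4*(-5)⁴)) = 1/(38425 - 8/(11 + 4*625)) = 1/(38425 - 8/(11 + 2500)) = 1/(38425 - 8/2511) = 1/(96485167/2511) = 2511/96485167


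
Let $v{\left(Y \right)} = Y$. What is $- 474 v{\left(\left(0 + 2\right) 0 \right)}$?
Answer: $0$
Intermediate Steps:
$- 474 v{\left(\left(0 + 2\right) 0 \right)} = - 474 \left(0 + 2\right) 0 = - 474 \cdot 2 \cdot 0 = \left(-474\right) 0 = 0$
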